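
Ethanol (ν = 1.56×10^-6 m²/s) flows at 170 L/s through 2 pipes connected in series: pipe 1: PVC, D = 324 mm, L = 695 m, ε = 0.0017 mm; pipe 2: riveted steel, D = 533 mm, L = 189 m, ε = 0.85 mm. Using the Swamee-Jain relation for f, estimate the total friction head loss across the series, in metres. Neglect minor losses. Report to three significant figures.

Pipe 1: V = 2.062 m/s, Re = 4.28×10^5, ε/D = 5.25×10^-6, f = 0.01354, h_1 = f(L/D)V²/2g = 6.293 m
Pipe 2: V = 0.7619 m/s, Re = 2.60×10^5, ε/D = 0.00159, f = 0.02304, h_2 = f(L/D)V²/2g = 0.2417 m
Series → Q common, losses add: H = Σh = 6.534 m

H ≈ 6.53 m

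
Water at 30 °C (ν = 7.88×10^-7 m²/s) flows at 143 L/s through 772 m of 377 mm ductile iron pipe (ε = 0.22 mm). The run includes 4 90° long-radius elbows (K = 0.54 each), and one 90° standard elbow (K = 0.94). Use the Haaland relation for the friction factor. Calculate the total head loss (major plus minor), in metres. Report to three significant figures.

H_L ≈ 3.33 m

V = 4Q/(πD²) = 1.281 m/s; V²/2g = 0.08364 m
Re = 6.13×10^5, ε/D = 5.84×10^-4 → f = 0.01796 (Haaland)
Major: h_f = f(L/D)·V²/2g = 0.01796·2048·0.08364 = 3.076 m
Minor: ΣK = 3.10; h_m = ΣK·V²/2g = 0.2593 m
Total H_L = 3.076 + 0.2593 = 3.335 m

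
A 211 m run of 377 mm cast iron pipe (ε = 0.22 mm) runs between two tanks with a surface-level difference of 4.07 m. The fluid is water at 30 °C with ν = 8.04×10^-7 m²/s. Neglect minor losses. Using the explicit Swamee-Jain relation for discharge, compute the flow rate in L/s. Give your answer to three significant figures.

Q ≈ 318 L/s

Swamee-Jain (Type II): Q = -0.965·√(gD⁵h_f/L)·ln[ε/(3.7D) + √(3.17ν²L/(gD³h_f))]
√(gD⁵h_f/L) = √(9.81·0.377⁵·4.07/211) = 0.03796
ε/(3.7D) = 1.58×10^-4; √(3.17ν²L/(gD³h_f)) = 1.42×10^-5
Q = -0.965·0.03796·ln(1.719×10^-4) = 0.3175 m³/s
Check: V = 2.84 m/s, Re = 1.33×10^6, f = 0.01772, h_f = 4.09 m ≈ 4.07 m ✓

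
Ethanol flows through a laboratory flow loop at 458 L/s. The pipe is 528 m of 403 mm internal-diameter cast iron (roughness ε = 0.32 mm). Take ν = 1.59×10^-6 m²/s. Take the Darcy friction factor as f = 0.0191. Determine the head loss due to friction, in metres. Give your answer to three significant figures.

V = 4Q/(πD²) = 4·0.458/(π·0.403²) = 3.591 m/s
h_f = f(L/D)V²/(2g) = 0.01910·(528/0.403)·3.591²/(2·9.81) = 16.44 m

h_f ≈ 16.4 m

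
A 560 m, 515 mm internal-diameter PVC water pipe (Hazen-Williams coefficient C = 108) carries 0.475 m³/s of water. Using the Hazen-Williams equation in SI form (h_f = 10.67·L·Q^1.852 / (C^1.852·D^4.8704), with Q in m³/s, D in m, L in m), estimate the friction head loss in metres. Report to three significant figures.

h_f = 10.67·560·0.475^1.852 / (108^1.852·0.515^4.8704) = 6.536 m

h_f ≈ 6.54 m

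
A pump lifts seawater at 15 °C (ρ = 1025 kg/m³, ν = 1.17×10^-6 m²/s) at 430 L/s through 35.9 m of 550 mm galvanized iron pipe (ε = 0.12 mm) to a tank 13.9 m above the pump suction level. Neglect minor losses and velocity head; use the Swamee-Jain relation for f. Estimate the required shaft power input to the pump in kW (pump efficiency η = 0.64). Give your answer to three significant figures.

P_shaft ≈ 95.0 kW

V = 4Q/(πD²) = 1.810 m/s; Re = 8.51×10^5; ε/D = 2.18×10^-4; f = 0.01510
h_f = f(L/D)V²/2g = 0.1646 m
Total head H = z + h_f = 13.9 + 0.1646 = 14.06 m
P_hyd = ρgQH = 1025·9.81·0.430·14.06 = 60.81 kW
P_shaft = P_hyd/η = 60.81/0.64 = 95.02 kW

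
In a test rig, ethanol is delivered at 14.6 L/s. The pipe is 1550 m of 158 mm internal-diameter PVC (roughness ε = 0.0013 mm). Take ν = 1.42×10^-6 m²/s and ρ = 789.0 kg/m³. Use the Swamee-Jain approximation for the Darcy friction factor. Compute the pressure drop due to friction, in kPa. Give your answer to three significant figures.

Δp ≈ 40.0 kPa

V = 4Q/(πD²) = 4·0.0146/(π·0.158²) = 0.7446 m/s
Re = VD/ν = 0.7446·0.158/1.42×10^-6 = 8.29×10^4 → turbulent
ε/D = 0.0013/158 = 8.23×10^-6
Swamee-Jain: f = 0.01863
h_f = f(L/D)V²/(2g) = 0.01863·(1550/0.158)·0.7446²/(2·9.81) = 5.166 m
Δp = ρg·h_f = 789.0·9.81·5.166 = 39.98 kPa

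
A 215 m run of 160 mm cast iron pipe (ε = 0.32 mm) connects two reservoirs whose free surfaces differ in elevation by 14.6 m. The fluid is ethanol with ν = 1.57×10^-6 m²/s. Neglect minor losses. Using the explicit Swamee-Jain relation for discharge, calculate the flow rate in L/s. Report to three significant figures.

Swamee-Jain (Type II): Q = -0.965·√(gD⁵h_f/L)·ln[ε/(3.7D) + √(3.17ν²L/(gD³h_f))]
√(gD⁵h_f/L) = √(9.81·0.160⁵·14.6/215) = 0.008358
ε/(3.7D) = 5.41×10^-4; √(3.17ν²L/(gD³h_f)) = 5.35×10^-5
Q = -0.965·0.008358·ln(5.941×10^-4) = 0.05991 m³/s
Check: V = 2.98 m/s, Re = 3.04×10^5, f = 0.02416, h_f = 14.7 m ≈ 14.6 m ✓

Q ≈ 59.9 L/s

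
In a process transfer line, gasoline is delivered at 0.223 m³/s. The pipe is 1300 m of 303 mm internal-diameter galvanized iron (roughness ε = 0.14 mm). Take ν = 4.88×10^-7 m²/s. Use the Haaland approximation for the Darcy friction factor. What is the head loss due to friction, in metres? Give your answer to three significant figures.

V = 4Q/(πD²) = 4·0.223/(π·0.303²) = 3.093 m/s
Re = VD/ν = 3.093·0.303/4.88×10^-7 = 1.92×10^6 → turbulent
ε/D = 0.14/303 = 4.62×10^-4
Haaland: f = 0.01669
h_f = f(L/D)V²/(2g) = 0.01669·(1300/0.303)·3.093²/(2·9.81) = 34.90 m

h_f ≈ 34.9 m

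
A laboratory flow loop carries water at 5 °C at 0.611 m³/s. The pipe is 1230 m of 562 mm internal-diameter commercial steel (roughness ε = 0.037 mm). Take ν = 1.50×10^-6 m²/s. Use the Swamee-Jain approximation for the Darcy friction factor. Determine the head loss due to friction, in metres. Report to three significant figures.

h_f ≈ 8.85 m

V = 4Q/(πD²) = 4·0.611/(π·0.562²) = 2.463 m/s
Re = VD/ν = 2.463·0.562/1.50×10^-6 = 9.23×10^5 → turbulent
ε/D = 0.037/562 = 6.58×10^-5
Swamee-Jain: f = 0.01307
h_f = f(L/D)V²/(2g) = 0.01307·(1230/0.562)·2.463²/(2·9.81) = 8.847 m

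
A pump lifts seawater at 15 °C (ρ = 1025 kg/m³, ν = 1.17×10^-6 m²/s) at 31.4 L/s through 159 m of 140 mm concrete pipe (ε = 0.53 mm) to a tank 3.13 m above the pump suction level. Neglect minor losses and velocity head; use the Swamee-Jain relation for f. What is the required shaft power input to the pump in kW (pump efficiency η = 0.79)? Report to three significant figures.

P_shaft ≈ 4.00 kW

V = 4Q/(πD²) = 2.040 m/s; Re = 2.44×10^5; ε/D = 0.00379; f = 0.02859
h_f = f(L/D)V²/2g = 6.887 m
Total head H = z + h_f = 3.13 + 6.887 = 10.02 m
P_hyd = ρgQH = 1025·9.81·0.0314·10.02 = 3.163 kW
P_shaft = P_hyd/η = 3.163/0.79 = 4.003 kW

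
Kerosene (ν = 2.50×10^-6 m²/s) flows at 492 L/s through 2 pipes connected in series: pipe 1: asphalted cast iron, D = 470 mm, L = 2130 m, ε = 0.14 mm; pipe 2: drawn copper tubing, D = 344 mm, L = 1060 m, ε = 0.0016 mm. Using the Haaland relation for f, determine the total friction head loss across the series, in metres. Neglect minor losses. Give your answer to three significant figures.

Pipe 1: V = 2.836 m/s, Re = 5.33×10^5, ε/D = 2.98×10^-4, f = 0.01607, h_1 = f(L/D)V²/2g = 29.86 m
Pipe 2: V = 5.294 m/s, Re = 7.28×10^5, ε/D = 4.65×10^-6, f = 0.01229, h_2 = f(L/D)V²/2g = 54.10 m
Series → Q common, losses add: H = Σh = 83.96 m

H ≈ 84.0 m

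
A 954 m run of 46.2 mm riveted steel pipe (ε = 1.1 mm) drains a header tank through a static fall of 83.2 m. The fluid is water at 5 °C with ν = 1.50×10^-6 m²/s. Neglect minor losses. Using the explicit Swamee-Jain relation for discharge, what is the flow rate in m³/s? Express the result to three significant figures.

Q ≈ 0.00205 m³/s

Swamee-Jain (Type II): Q = -0.965·√(gD⁵h_f/L)·ln[ε/(3.7D) + √(3.17ν²L/(gD³h_f))]
√(gD⁵h_f/L) = √(9.81·0.0462⁵·83.2/954) = 4.244×10^-4
ε/(3.7D) = 0.00644; √(3.17ν²L/(gD³h_f)) = 2.91×10^-4
Q = -0.965·4.244×10^-4·ln(0.006726) = 0.002048 m³/s
Check: V = 1.22 m/s, Re = 3.76×10^4, f = 0.05344, h_f = 84.0 m ≈ 83.2 m ✓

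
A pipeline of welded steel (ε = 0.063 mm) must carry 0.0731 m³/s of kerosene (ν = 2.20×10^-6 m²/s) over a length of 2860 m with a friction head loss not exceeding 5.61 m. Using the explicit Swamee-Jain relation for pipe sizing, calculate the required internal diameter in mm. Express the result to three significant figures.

Swamee-Jain (Type III): D = 0.66·[ε^1.25·(LQ²/(gh_f))^4.75 + ν·Q^9.4·(L/(gh_f))^5.2]^0.04
LQ²/(gh_f) = 0.2777; L/(gh_f) = 51.97
Term 1 = ε^1.25·(…)^4.75 = 1.28×10^-8; Term 2 = ν·Q^9.4·(…)^5.2 = 3.85×10^-8
D = 0.66·(1.28×10^-8 + 3.85×10^-8)^0.04 = 0.3372 m = 337 mm
Check: V = 0.818 m/s, Re = 1.25×10^5, f = 0.01824, h_f = 5.28 m ≈ 5.61 m ✓

D ≈ 337 mm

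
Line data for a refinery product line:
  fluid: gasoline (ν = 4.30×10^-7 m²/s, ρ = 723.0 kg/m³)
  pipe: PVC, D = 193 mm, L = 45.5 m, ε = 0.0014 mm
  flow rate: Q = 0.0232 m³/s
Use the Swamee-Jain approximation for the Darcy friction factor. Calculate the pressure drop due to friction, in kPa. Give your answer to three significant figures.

Δp ≈ 0.751 kPa

V = 4Q/(πD²) = 4·0.0232/(π·0.193²) = 0.7930 m/s
Re = VD/ν = 0.7930·0.193/4.30×10^-7 = 3.56×10^5 → turbulent
ε/D = 0.0014/193 = 7.25×10^-6
Swamee-Jain: f = 0.01402
h_f = f(L/D)V²/(2g) = 0.01402·(45.5/0.193)·0.7930²/(2·9.81) = 0.1059 m
Δp = ρg·h_f = 723.0·9.81·0.1059 = 0.7514 kPa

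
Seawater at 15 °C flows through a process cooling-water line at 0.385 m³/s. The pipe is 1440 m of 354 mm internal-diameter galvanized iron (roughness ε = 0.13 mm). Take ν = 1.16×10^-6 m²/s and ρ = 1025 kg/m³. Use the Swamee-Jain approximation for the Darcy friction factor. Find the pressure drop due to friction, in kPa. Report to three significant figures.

V = 4Q/(πD²) = 4·0.385/(π·0.354²) = 3.912 m/s
Re = VD/ν = 3.912·0.354/1.16×10^-6 = 1.19×10^6 → turbulent
ε/D = 0.13/354 = 3.67×10^-4
Swamee-Jain: f = 0.01622
h_f = f(L/D)V²/(2g) = 0.01622·(1440/0.354)·3.912²/(2·9.81) = 51.47 m
Δp = ρg·h_f = 1025·9.81·51.47 = 517.5 kPa

Δp ≈ 518 kPa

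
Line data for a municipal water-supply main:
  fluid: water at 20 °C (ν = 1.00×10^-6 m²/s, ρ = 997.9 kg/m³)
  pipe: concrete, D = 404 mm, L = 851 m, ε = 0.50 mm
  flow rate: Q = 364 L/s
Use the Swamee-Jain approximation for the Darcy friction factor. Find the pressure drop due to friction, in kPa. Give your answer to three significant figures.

Δp ≈ 178 kPa

V = 4Q/(πD²) = 4·0.364/(π·0.404²) = 2.840 m/s
Re = VD/ν = 2.840·0.404/1.00×10^-6 = 1.15×10^6 → turbulent
ε/D = 0.50/404 = 0.00124
Swamee-Jain: f = 0.02100
h_f = f(L/D)V²/(2g) = 0.02100·(851/0.404)·2.840²/(2·9.81) = 18.18 m
Δp = ρg·h_f = 997.9·9.81·18.18 = 178.0 kPa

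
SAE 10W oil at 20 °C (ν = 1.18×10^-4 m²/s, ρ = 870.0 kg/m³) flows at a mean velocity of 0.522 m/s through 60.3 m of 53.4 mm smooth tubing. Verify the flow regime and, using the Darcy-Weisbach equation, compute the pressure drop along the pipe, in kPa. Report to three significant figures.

Δp ≈ 36.3 kPa

Re = VD/ν = 0.522·0.05340/1.18×10^-4 = 236 → laminar (Re < 2300)
f = 64/Re = 0.2709
h_f = f(L/D)V²/(2g) = 0.2709·(60.3/0.05340)·0.522²/(2·9.81) = 4.249 m
Δp = ρg·h_f = 870.0·9.81·4.249 = 36.26 kPa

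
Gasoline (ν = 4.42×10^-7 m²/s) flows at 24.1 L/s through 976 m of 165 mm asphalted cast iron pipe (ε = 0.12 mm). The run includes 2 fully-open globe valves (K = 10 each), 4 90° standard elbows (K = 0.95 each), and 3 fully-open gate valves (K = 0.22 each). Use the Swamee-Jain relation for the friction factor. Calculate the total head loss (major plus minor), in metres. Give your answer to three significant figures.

H_L ≈ 8.94 m

V = 4Q/(πD²) = 1.127 m/s; V²/2g = 0.06475 m
Re = 4.21×10^5, ε/D = 7.27×10^-4 → f = 0.01920 (Swamee-Jain)
Major: h_f = f(L/D)·V²/2g = 0.01920·5915·0.06475 = 7.353 m
Minor: ΣK = 24.5; h_m = ΣK·V²/2g = 1.584 m
Total H_L = 7.353 + 1.584 = 8.937 m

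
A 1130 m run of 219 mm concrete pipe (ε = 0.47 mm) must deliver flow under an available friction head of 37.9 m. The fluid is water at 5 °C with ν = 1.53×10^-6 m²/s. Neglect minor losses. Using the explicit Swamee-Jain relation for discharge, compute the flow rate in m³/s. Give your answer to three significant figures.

Q ≈ 0.0916 m³/s

Swamee-Jain (Type II): Q = -0.965·√(gD⁵h_f/L)·ln[ε/(3.7D) + √(3.17ν²L/(gD³h_f))]
√(gD⁵h_f/L) = √(9.81·0.219⁵·37.9/1130) = 0.01287
ε/(3.7D) = 5.80×10^-4; √(3.17ν²L/(gD³h_f)) = 4.63×10^-5
Q = -0.965·0.01287·ln(6.264×10^-4) = 0.09163 m³/s
Check: V = 2.43 m/s, Re = 3.48×10^5, f = 0.02450, h_f = 38.1 m ≈ 37.9 m ✓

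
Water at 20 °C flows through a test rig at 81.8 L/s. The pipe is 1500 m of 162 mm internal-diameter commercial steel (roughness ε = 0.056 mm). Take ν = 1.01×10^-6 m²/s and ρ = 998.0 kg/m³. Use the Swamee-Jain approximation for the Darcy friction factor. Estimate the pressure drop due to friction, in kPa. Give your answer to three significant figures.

V = 4Q/(πD²) = 4·0.0818/(π·0.162²) = 3.969 m/s
Re = VD/ν = 3.969·0.162/1.01×10^-6 = 6.37×10^5 → turbulent
ε/D = 0.056/162 = 3.46×10^-4
Swamee-Jain: f = 0.01649
h_f = f(L/D)V²/(2g) = 0.01649·(1500/0.162)·3.969²/(2·9.81) = 122.6 m
Δp = ρg·h_f = 998.0·9.81·122.6 = 1200 kPa

Δp ≈ 1200 kPa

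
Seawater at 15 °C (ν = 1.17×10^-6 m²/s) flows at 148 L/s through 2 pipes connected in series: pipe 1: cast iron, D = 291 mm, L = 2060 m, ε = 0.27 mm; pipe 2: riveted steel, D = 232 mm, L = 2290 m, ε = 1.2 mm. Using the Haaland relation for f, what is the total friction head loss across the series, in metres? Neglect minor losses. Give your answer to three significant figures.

Pipe 1: V = 2.225 m/s, Re = 5.53×10^5, ε/D = 9.28×10^-4, f = 0.01982, h_1 = f(L/D)V²/2g = 35.41 m
Pipe 2: V = 3.501 m/s, Re = 6.94×10^5, ε/D = 0.00517, f = 0.03087, h_2 = f(L/D)V²/2g = 190.3 m
Series → Q common, losses add: H = Σh = 225.7 m

H ≈ 226 m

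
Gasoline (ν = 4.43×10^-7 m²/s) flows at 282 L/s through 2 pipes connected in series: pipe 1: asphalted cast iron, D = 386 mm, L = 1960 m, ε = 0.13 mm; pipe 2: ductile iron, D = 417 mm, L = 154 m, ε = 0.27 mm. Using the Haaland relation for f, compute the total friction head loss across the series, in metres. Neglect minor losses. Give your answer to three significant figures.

H ≈ 24.9 m

Pipe 1: V = 2.410 m/s, Re = 2.10×10^6, ε/D = 3.37×10^-4, f = 0.01563, h_1 = f(L/D)V²/2g = 23.49 m
Pipe 2: V = 2.065 m/s, Re = 1.94×10^6, ε/D = 6.47×10^-4, f = 0.01794, h_2 = f(L/D)V²/2g = 1.440 m
Series → Q common, losses add: H = Σh = 24.93 m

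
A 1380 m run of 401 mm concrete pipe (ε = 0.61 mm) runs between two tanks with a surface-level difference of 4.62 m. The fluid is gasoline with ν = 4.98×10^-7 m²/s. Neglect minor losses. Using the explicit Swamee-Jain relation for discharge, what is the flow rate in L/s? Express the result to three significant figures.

Swamee-Jain (Type II): Q = -0.965·√(gD⁵h_f/L)·ln[ε/(3.7D) + √(3.17ν²L/(gD³h_f))]
√(gD⁵h_f/L) = √(9.81·0.401⁵·4.62/1380) = 0.01845
ε/(3.7D) = 4.11×10^-4; √(3.17ν²L/(gD³h_f)) = 1.93×10^-5
Q = -0.965·0.01845·ln(4.304×10^-4) = 0.1380 m³/s
Check: V = 1.09 m/s, Re = 8.80×10^5, f = 0.02215, h_f = 4.64 m ≈ 4.62 m ✓

Q ≈ 138 L/s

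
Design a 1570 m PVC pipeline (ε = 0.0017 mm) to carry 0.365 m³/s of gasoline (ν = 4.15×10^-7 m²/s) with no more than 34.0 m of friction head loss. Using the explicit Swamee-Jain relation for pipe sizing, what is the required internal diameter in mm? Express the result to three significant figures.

D ≈ 347 mm

Swamee-Jain (Type III): D = 0.66·[ε^1.25·(LQ²/(gh_f))^4.75 + ν·Q^9.4·(L/(gh_f))^5.2]^0.04
LQ²/(gh_f) = 0.6271; L/(gh_f) = 4.707
Term 1 = ε^1.25·(…)^4.75 = 6.69×10^-9; Term 2 = ν·Q^9.4·(…)^5.2 = 1.00×10^-7
D = 0.66·(6.69×10^-9 + 1.00×10^-7)^0.04 = 0.3473 m = 347 mm
Check: V = 3.85 m/s, Re = 3.22×10^6, f = 0.009873, h_f = 33.8 m ≈ 34.0 m ✓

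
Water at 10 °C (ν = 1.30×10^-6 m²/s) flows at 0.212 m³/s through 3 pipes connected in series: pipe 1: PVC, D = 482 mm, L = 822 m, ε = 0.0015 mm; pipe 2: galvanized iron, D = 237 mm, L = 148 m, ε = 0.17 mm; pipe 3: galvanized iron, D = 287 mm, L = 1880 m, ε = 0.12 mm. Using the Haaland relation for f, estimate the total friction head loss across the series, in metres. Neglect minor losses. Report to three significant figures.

H ≈ 75.3 m

Pipe 1: V = 1.162 m/s, Re = 4.31×10^5, ε/D = 3.11×10^-6, f = 0.01345, h_1 = f(L/D)V²/2g = 1.578 m
Pipe 2: V = 4.806 m/s, Re = 8.76×10^5, ε/D = 7.17×10^-4, f = 0.01856, h_2 = f(L/D)V²/2g = 13.64 m
Pipe 3: V = 3.277 m/s, Re = 7.23×10^5, ε/D = 4.18×10^-4, f = 0.01676, h_3 = f(L/D)V²/2g = 60.09 m
Series → Q common, losses add: H = Σh = 75.31 m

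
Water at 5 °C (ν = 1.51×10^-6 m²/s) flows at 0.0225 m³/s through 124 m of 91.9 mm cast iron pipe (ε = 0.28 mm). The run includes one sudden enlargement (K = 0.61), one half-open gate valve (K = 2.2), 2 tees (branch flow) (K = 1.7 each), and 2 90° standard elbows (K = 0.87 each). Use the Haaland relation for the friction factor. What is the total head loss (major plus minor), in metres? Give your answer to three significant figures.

V = 4Q/(πD²) = 3.392 m/s; V²/2g = 0.5864 m
Re = 2.06×10^5, ε/D = 0.00305 → f = 0.02691 (Haaland)
Major: h_f = f(L/D)·V²/2g = 0.02691·1349·0.5864 = 21.29 m
Minor: ΣK = 7.95; h_m = ΣK·V²/2g = 4.662 m
Total H_L = 21.29 + 4.662 = 25.95 m

H_L ≈ 26.0 m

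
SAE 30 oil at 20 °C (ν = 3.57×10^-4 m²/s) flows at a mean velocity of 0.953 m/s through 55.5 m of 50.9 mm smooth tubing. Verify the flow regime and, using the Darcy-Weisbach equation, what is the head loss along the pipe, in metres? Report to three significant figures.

h_f ≈ 23.8 m

Re = VD/ν = 0.953·0.05090/3.57×10^-4 = 136 → laminar (Re < 2300)
f = 64/Re = 0.4710
h_f = f(L/D)V²/(2g) = 0.4710·(55.5/0.05090)·0.953²/(2·9.81) = 23.77 m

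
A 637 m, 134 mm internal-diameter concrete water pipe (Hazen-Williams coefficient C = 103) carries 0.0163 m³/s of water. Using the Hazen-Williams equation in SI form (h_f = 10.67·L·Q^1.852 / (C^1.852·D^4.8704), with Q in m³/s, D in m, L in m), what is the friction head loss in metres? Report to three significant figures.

h_f ≈ 11.1 m

h_f = 10.67·637·0.0163^1.852 / (103^1.852·0.134^4.8704) = 11.09 m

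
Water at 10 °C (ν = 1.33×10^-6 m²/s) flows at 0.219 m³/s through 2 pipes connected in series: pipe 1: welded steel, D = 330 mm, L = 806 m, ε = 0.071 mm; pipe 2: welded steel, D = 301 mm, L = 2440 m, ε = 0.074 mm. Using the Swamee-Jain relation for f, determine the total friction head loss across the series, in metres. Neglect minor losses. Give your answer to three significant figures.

Pipe 1: V = 2.561 m/s, Re = 6.35×10^5, ε/D = 2.15×10^-4, f = 0.01536, h_1 = f(L/D)V²/2g = 12.54 m
Pipe 2: V = 3.078 m/s, Re = 6.97×10^5, ε/D = 2.46×10^-4, f = 0.01556, h_2 = f(L/D)V²/2g = 60.89 m
Series → Q common, losses add: H = Σh = 73.43 m

H ≈ 73.4 m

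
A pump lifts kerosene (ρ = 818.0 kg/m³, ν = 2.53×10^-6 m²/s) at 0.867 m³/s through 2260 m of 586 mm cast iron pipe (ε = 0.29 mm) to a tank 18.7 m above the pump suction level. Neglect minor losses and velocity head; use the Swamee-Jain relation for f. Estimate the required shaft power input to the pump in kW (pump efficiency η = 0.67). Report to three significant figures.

P_shaft ≈ 562 kW

V = 4Q/(πD²) = 3.215 m/s; Re = 7.45×10^5; ε/D = 4.95×10^-4; f = 0.01744
h_f = f(L/D)V²/2g = 35.42 m
Total head H = z + h_f = 18.7 + 35.42 = 54.12 m
P_hyd = ρgQH = 818.0·9.81·0.867·54.12 = 376.5 kW
P_shaft = P_hyd/η = 376.5/0.67 = 562.0 kW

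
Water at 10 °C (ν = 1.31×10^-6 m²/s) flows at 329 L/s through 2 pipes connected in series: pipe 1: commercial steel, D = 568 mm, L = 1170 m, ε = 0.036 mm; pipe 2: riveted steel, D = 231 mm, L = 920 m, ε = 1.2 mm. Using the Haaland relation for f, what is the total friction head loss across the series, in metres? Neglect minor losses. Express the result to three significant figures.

H ≈ 388 m

Pipe 1: V = 1.298 m/s, Re = 5.63×10^5, ε/D = 6.34×10^-5, f = 0.01362, h_1 = f(L/D)V²/2g = 2.411 m
Pipe 2: V = 7.850 m/s, Re = 1.38×10^6, ε/D = 0.00519, f = 0.03085, h_2 = f(L/D)V²/2g = 385.9 m
Series → Q common, losses add: H = Σh = 388.3 m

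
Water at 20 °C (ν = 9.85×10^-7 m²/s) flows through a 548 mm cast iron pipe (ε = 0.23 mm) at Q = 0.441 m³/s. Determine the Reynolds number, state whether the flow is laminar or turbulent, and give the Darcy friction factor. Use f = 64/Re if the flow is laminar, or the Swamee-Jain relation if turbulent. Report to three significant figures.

V = 4Q/(πD²) = 1.870 m/s
Re = VD/ν = 1.870·0.548/9.85×10^-7 = 1.04×10^6
Re > 4000 → turbulent; ε/D = 4.20×10^-4
Swamee-Jain: f = 0.01671

Re ≈ 1.04×10^6; turbulent; f ≈ 0.0167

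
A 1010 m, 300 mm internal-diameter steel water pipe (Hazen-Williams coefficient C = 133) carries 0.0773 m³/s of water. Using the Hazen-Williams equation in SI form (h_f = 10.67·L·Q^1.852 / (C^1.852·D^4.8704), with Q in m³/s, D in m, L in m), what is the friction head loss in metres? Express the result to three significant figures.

h_f ≈ 3.86 m

h_f = 10.67·1010·0.0773^1.852 / (133^1.852·0.300^4.8704) = 3.861 m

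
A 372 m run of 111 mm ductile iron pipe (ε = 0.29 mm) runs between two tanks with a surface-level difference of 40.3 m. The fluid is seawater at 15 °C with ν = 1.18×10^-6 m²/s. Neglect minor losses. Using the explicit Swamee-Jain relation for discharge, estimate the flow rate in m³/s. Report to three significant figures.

Q ≈ 0.0293 m³/s

Swamee-Jain (Type II): Q = -0.965·√(gD⁵h_f/L)·ln[ε/(3.7D) + √(3.17ν²L/(gD³h_f))]
√(gD⁵h_f/L) = √(9.81·0.111⁵·40.3/372) = 0.004232
ε/(3.7D) = 7.06×10^-4; √(3.17ν²L/(gD³h_f)) = 5.51×10^-5
Q = -0.965·0.004232·ln(7.612×10^-4) = 0.02932 m³/s
Check: V = 3.03 m/s, Re = 2.85×10^5, f = 0.02585, h_f = 40.5 m ≈ 40.3 m ✓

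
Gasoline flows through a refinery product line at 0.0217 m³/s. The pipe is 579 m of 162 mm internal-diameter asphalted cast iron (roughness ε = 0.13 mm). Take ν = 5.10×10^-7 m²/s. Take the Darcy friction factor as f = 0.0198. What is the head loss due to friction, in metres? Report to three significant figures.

V = 4Q/(πD²) = 4·0.0217/(π·0.162²) = 1.053 m/s
h_f = f(L/D)V²/(2g) = 0.01980·(579/0.162)·1.053²/(2·9.81) = 3.998 m

h_f ≈ 4.00 m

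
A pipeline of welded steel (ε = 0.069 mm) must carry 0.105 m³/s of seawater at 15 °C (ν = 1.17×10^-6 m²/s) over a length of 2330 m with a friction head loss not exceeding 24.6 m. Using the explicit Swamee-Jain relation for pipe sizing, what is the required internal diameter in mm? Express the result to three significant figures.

D ≈ 272 mm

Swamee-Jain (Type III): D = 0.66·[ε^1.25·(LQ²/(gh_f))^4.75 + ν·Q^9.4·(L/(gh_f))^5.2]^0.04
LQ²/(gh_f) = 0.1064; L/(gh_f) = 9.655
Term 1 = ε^1.25·(…)^4.75 = 1.50×10^-10; Term 2 = ν·Q^9.4·(…)^5.2 = 9.73×10^-11
D = 0.66·(1.50×10^-10 + 9.73×10^-11)^0.04 = 0.2725 m = 272 mm
Check: V = 1.80 m/s, Re = 4.19×10^5, f = 0.01621, h_f = 22.9 m ≈ 24.6 m ✓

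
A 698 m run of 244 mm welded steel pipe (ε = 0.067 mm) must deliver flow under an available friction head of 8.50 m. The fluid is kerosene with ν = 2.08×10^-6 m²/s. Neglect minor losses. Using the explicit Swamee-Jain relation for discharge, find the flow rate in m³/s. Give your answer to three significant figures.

Q ≈ 0.0855 m³/s

Swamee-Jain (Type II): Q = -0.965·√(gD⁵h_f/L)·ln[ε/(3.7D) + √(3.17ν²L/(gD³h_f))]
√(gD⁵h_f/L) = √(9.81·0.244⁵·8.50/698) = 0.01016
ε/(3.7D) = 7.42×10^-5; √(3.17ν²L/(gD³h_f)) = 8.89×10^-5
Q = -0.965·0.01016·ln(1.631×10^-4) = 0.08554 m³/s
Check: V = 1.83 m/s, Re = 2.15×10^5, f = 0.01749, h_f = 8.53 m ≈ 8.50 m ✓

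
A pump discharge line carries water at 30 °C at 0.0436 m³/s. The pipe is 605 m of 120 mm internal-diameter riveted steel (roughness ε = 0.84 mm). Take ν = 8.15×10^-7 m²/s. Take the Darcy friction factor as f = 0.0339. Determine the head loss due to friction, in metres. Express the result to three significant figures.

V = 4Q/(πD²) = 4·0.0436/(π·0.120²) = 3.855 m/s
h_f = f(L/D)V²/(2g) = 0.03390·(605/0.120)·3.855²/(2·9.81) = 129.5 m

h_f ≈ 129 m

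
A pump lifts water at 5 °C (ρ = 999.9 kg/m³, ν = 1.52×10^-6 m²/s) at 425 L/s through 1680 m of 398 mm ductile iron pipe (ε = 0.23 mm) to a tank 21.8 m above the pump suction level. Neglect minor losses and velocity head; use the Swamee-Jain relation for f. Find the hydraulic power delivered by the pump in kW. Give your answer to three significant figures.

P_hyd ≈ 278 kW

V = 4Q/(πD²) = 3.416 m/s; Re = 8.94×10^5; ε/D = 5.78×10^-4; f = 0.01786
h_f = f(L/D)V²/2g = 44.84 m
Total head H = z + h_f = 21.8 + 44.84 = 66.64 m
P_hyd = ρgQH = 999.9·9.81·0.425·66.64 = 277.8 kW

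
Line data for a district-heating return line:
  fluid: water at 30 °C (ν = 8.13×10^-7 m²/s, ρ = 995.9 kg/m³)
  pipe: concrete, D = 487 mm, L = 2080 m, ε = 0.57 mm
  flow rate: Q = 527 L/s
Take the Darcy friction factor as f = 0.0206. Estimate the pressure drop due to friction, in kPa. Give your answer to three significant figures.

V = 4Q/(πD²) = 4·0.527/(π·0.487²) = 2.829 m/s
h_f = f(L/D)V²/(2g) = 0.02060·(2080/0.487)·2.829²/(2·9.81) = 35.89 m
Δp = ρg·h_f = 995.9·9.81·35.89 = 350.7 kPa

Δp ≈ 351 kPa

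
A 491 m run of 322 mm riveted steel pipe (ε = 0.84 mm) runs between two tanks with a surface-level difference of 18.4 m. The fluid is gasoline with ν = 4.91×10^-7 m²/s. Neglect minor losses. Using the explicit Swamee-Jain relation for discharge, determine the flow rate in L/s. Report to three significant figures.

Swamee-Jain (Type II): Q = -0.965·√(gD⁵h_f/L)·ln[ε/(3.7D) + √(3.17ν²L/(gD³h_f))]
√(gD⁵h_f/L) = √(9.81·0.322⁵·18.4/491) = 0.03567
ε/(3.7D) = 7.05×10^-4; √(3.17ν²L/(gD³h_f)) = 7.89×10^-6
Q = -0.965·0.03567·ln(7.129×10^-4) = 0.2494 m³/s
Check: V = 3.06 m/s, Re = 2.01×10^6, f = 0.02529, h_f = 18.4 m ≈ 18.4 m ✓

Q ≈ 249 L/s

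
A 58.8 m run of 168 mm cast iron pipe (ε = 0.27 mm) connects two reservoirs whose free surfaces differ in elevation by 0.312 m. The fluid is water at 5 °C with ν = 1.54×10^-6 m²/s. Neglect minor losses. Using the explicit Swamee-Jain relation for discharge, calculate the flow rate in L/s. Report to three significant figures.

Swamee-Jain (Type II): Q = -0.965·√(gD⁵h_f/L)·ln[ε/(3.7D) + √(3.17ν²L/(gD³h_f))]
√(gD⁵h_f/L) = √(9.81·0.168⁵·0.312/58.8) = 0.002639
ε/(3.7D) = 4.34×10^-4; √(3.17ν²L/(gD³h_f)) = 1.75×10^-4
Q = -0.965·0.002639·ln(6.089×10^-4) = 0.01886 m³/s
Check: V = 0.851 m/s, Re = 9.28×10^4, f = 0.02439, h_f = 0.315 m ≈ 0.312 m ✓

Q ≈ 18.9 L/s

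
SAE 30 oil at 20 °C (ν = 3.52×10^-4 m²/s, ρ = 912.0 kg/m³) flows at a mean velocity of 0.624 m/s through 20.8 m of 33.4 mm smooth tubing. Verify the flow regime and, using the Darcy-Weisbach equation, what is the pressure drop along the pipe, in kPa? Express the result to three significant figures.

Δp ≈ 120 kPa

Re = VD/ν = 0.624·0.03340/3.52×10^-4 = 59.2 → laminar (Re < 2300)
f = 64/Re = 1.081
h_f = f(L/D)V²/(2g) = 1.081·(20.8/0.03340)·0.624²/(2·9.81) = 13.36 m
Δp = ρg·h_f = 912.0·9.81·13.36 = 119.5 kPa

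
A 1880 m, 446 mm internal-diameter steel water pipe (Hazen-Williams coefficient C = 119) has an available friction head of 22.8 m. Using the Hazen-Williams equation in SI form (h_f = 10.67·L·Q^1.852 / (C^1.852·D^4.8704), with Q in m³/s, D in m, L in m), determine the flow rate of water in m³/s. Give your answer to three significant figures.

Rearranging: Q = [h_f·C^1.852·D^4.8704 / (10.67·L)]^(1/1.852)
Q = [22.8·119^1.852·0.446^4.8704 / (10.67·1880)]^0.540 = 0.3660 m³/s

Q ≈ 0.366 m³/s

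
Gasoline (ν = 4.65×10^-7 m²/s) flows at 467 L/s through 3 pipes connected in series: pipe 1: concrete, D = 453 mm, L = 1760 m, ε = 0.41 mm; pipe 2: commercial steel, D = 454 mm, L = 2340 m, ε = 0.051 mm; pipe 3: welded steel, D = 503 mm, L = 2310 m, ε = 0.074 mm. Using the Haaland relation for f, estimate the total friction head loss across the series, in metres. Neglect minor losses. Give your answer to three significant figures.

Pipe 1: V = 2.898 m/s, Re = 2.82×10^6, ε/D = 9.05×10^-4, f = 0.01931, h_1 = f(L/D)V²/2g = 32.10 m
Pipe 2: V = 2.885 m/s, Re = 2.82×10^6, ε/D = 1.12×10^-4, f = 0.01277, h_2 = f(L/D)V²/2g = 27.91 m
Pipe 3: V = 2.350 m/s, Re = 2.54×10^6, ε/D = 1.47×10^-4, f = 0.01338, h_3 = f(L/D)V²/2g = 17.30 m
Series → Q common, losses add: H = Σh = 77.32 m

H ≈ 77.3 m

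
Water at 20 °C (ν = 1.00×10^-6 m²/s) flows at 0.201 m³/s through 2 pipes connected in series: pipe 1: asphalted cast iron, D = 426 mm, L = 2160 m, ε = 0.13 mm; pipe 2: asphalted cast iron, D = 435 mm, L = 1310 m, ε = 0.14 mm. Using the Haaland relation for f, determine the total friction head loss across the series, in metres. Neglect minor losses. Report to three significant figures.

H ≈ 12.8 m

Pipe 1: V = 1.410 m/s, Re = 6.01×10^5, ε/D = 3.05×10^-4, f = 0.01602, h_1 = f(L/D)V²/2g = 8.233 m
Pipe 2: V = 1.352 m/s, Re = 5.88×10^5, ε/D = 3.22×10^-4, f = 0.01617, h_2 = f(L/D)V²/2g = 4.541 m
Series → Q common, losses add: H = Σh = 12.77 m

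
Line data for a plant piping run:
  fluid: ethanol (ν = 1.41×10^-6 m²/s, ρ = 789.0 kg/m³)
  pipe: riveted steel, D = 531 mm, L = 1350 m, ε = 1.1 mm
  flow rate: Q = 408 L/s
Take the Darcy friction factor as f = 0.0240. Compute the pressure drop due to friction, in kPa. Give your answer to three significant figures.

V = 4Q/(πD²) = 4·0.408/(π·0.531²) = 1.842 m/s
h_f = f(L/D)V²/(2g) = 0.02400·(1350/0.531)·1.842²/(2·9.81) = 10.56 m
Δp = ρg·h_f = 789.0·9.81·10.56 = 81.71 kPa

Δp ≈ 81.7 kPa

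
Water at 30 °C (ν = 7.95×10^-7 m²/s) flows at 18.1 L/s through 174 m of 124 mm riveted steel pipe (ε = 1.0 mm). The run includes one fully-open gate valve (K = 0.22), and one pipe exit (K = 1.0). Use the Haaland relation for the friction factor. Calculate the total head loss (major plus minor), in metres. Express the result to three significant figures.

V = 4Q/(πD²) = 1.499 m/s; V²/2g = 0.1145 m
Re = 2.34×10^5, ε/D = 0.00806 → f = 0.03563 (Haaland)
Major: h_f = f(L/D)·V²/2g = 0.03563·1403·0.1145 = 5.725 m
Minor: ΣK = 1.22; h_m = ΣK·V²/2g = 0.1397 m
Total H_L = 5.725 + 0.1397 = 5.865 m

H_L ≈ 5.86 m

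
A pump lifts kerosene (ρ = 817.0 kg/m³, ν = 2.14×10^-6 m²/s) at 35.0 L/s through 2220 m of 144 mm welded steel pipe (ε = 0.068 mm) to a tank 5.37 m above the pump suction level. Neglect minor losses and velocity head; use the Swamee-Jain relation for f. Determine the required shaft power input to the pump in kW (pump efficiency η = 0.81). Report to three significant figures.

P_shaft ≈ 26.3 kW

V = 4Q/(πD²) = 2.149 m/s; Re = 1.45×10^5; ε/D = 4.72×10^-4; f = 0.01941
h_f = f(L/D)V²/2g = 70.45 m
Total head H = z + h_f = 5.37 + 70.45 = 75.82 m
P_hyd = ρgQH = 817.0·9.81·0.0350·75.82 = 21.27 kW
P_shaft = P_hyd/η = 21.27/0.81 = 26.26 kW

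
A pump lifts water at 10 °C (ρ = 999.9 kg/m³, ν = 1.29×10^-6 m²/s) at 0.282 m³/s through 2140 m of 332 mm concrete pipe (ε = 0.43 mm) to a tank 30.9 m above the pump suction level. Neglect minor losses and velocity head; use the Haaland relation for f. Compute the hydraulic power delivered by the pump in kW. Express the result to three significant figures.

P_hyd ≈ 290 kW

V = 4Q/(πD²) = 3.257 m/s; Re = 8.38×10^5; ε/D = 0.00130; f = 0.02124
h_f = f(L/D)V²/2g = 74.04 m
Total head H = z + h_f = 30.9 + 74.04 = 104.9 m
P_hyd = ρgQH = 999.9·9.81·0.282·104.9 = 290.3 kW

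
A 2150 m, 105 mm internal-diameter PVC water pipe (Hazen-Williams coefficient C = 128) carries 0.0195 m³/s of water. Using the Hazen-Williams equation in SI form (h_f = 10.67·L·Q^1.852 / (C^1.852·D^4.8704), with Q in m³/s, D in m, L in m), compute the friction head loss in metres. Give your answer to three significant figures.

h_f ≈ 114 m

h_f = 10.67·2150·0.0195^1.852 / (128^1.852·0.105^4.8704) = 114.4 m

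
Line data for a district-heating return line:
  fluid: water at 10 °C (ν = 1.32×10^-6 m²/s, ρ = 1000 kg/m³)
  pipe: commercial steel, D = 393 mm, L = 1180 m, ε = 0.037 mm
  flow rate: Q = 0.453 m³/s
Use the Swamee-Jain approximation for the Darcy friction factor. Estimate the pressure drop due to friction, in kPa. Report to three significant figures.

V = 4Q/(πD²) = 4·0.453/(π·0.393²) = 3.734 m/s
Re = VD/ν = 3.734·0.393/1.32×10^-6 = 1.11×10^6 → turbulent
ε/D = 0.037/393 = 9.41×10^-5
Swamee-Jain: f = 0.01330
h_f = f(L/D)V²/(2g) = 0.01330·(1180/0.393)·3.734²/(2·9.81) = 28.39 m
Δp = ρg·h_f = 1000·9.81·28.39 = 278.5 kPa

Δp ≈ 279 kPa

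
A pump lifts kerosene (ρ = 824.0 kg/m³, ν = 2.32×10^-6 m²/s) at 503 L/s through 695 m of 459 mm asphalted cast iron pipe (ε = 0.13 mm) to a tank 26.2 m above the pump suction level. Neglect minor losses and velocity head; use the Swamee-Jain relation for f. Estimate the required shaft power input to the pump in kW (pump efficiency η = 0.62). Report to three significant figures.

V = 4Q/(πD²) = 3.040 m/s; Re = 6.01×10^5; ε/D = 2.83×10^-4; f = 0.01604
h_f = f(L/D)V²/2g = 11.44 m
Total head H = z + h_f = 26.2 + 11.44 = 37.64 m
P_hyd = ρgQH = 824.0·9.81·0.503·37.64 = 153.0 kW
P_shaft = P_hyd/η = 153.0/0.62 = 246.8 kW

P_shaft ≈ 247 kW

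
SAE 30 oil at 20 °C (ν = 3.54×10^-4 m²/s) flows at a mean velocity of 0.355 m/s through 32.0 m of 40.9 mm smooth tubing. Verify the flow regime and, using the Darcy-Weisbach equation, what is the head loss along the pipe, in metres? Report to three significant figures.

h_f ≈ 7.84 m

Re = VD/ν = 0.355·0.04090/3.54×10^-4 = 41.0 → laminar (Re < 2300)
f = 64/Re = 1.560
h_f = f(L/D)V²/(2g) = 1.560·(32.0/0.04090)·0.355²/(2·9.81) = 7.842 m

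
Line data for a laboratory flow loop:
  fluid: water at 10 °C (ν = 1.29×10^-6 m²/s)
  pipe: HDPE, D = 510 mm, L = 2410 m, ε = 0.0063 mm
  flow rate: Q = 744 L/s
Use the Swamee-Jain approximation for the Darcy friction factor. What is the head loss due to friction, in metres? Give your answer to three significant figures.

V = 4Q/(πD²) = 4·0.744/(π·0.510²) = 3.642 m/s
Re = VD/ν = 3.642·0.510/1.29×10^-6 = 1.44×10^6 → turbulent
ε/D = 0.0063/510 = 1.24×10^-5
Swamee-Jain: f = 0.01130
h_f = f(L/D)V²/(2g) = 0.01130·(2410/0.510)·3.642²/(2·9.81) = 36.10 m

h_f ≈ 36.1 m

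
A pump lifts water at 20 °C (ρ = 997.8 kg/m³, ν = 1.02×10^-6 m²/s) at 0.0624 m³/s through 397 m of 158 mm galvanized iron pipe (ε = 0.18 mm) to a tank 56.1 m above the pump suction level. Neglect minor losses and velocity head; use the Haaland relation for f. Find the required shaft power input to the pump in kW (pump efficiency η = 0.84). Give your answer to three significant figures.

V = 4Q/(πD²) = 3.183 m/s; Re = 4.93×10^5; ε/D = 0.00114; f = 0.02080
h_f = f(L/D)V²/2g = 26.98 m
Total head H = z + h_f = 56.1 + 26.98 = 83.08 m
P_hyd = ρgQH = 997.8·9.81·0.0624·83.08 = 50.74 kW
P_shaft = P_hyd/η = 50.74/0.84 = 60.41 kW

P_shaft ≈ 60.4 kW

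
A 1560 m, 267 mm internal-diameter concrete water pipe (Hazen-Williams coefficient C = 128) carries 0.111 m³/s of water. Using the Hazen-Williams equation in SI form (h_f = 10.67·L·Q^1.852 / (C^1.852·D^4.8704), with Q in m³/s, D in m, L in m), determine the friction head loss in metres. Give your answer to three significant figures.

h_f = 10.67·1560·0.111^1.852 / (128^1.852·0.267^4.8704) = 22.07 m

h_f ≈ 22.1 m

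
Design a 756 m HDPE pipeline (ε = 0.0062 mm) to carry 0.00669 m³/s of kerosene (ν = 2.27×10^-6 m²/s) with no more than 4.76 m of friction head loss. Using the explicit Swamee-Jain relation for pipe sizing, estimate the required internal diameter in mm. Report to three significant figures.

Swamee-Jain (Type III): D = 0.66·[ε^1.25·(LQ²/(gh_f))^4.75 + ν·Q^9.4·(L/(gh_f))^5.2]^0.04
LQ²/(gh_f) = 7.246×10^-4; L/(gh_f) = 16.19
Term 1 = ε^1.25·(…)^4.75 = 3.77×10^-22; Term 2 = ν·Q^9.4·(…)^5.2 = 1.60×10^-20
D = 0.66·(3.77×10^-22 + 1.60×10^-20)^0.04 = 0.1067 m = 107 mm
Check: V = 0.748 m/s, Re = 3.52×10^4, f = 0.02270, h_f = 4.59 m ≈ 4.76 m ✓

D ≈ 107 mm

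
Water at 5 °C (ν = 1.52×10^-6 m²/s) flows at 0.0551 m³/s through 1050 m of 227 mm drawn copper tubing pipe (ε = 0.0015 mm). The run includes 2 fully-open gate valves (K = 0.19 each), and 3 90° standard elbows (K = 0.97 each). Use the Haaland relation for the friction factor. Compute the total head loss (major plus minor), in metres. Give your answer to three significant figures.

H_L ≈ 7.08 m

V = 4Q/(πD²) = 1.361 m/s; V²/2g = 0.09448 m
Re = 2.03×10^5, ε/D = 6.61×10^-6 → f = 0.01549 (Haaland)
Major: h_f = f(L/D)·V²/2g = 0.01549·4626·0.09448 = 6.768 m
Minor: ΣK = 3.29; h_m = ΣK·V²/2g = 0.3108 m
Total H_L = 6.768 + 0.3108 = 7.079 m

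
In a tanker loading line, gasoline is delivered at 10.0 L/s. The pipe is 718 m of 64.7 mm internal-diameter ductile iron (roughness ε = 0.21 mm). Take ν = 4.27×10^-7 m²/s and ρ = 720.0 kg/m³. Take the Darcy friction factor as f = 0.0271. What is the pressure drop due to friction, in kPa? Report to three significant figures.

V = 4Q/(πD²) = 4·0.0100/(π·0.0647²) = 3.042 m/s
h_f = f(L/D)V²/(2g) = 0.02710·(718/0.0647)·3.042²/(2·9.81) = 141.8 m
Δp = ρg·h_f = 720.0·9.81·141.8 = 1002 kPa

Δp ≈ 1000 kPa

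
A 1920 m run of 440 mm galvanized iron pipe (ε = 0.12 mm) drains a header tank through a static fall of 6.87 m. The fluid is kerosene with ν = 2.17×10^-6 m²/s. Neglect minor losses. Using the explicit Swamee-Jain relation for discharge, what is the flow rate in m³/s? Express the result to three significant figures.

Q ≈ 0.205 m³/s

Swamee-Jain (Type II): Q = -0.965·√(gD⁵h_f/L)·ln[ε/(3.7D) + √(3.17ν²L/(gD³h_f))]
√(gD⁵h_f/L) = √(9.81·0.440⁵·6.87/1920) = 0.02406
ε/(3.7D) = 7.37×10^-5; √(3.17ν²L/(gD³h_f)) = 7.07×10^-5
Q = -0.965·0.02406·ln(1.444×10^-4) = 0.2053 m³/s
Check: V = 1.35 m/s, Re = 2.74×10^5, f = 0.01702, h_f = 6.90 m ≈ 6.87 m ✓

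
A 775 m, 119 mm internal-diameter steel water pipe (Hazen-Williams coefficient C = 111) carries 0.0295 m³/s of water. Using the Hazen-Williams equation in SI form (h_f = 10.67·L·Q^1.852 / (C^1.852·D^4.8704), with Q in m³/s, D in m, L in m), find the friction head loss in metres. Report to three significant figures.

h_f ≈ 62.8 m

h_f = 10.67·775·0.0295^1.852 / (111^1.852·0.119^4.8704) = 62.82 m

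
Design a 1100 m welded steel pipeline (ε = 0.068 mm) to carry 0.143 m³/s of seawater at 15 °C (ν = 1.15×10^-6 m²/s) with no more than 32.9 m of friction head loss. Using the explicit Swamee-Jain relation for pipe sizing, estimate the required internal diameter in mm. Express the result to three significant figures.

Swamee-Jain (Type III): D = 0.66·[ε^1.25·(LQ²/(gh_f))^4.75 + ν·Q^9.4·(L/(gh_f))^5.2]^0.04
LQ²/(gh_f) = 0.06969; L/(gh_f) = 3.408
Term 1 = ε^1.25·(…)^4.75 = 1.98×10^-11; Term 2 = ν·Q^9.4·(…)^5.2 = 7.76×10^-12
D = 0.66·(1.98×10^-11 + 7.76×10^-12)^0.04 = 0.2495 m = 250 mm
Check: V = 2.92 m/s, Re = 6.34×10^5, f = 0.01589, h_f = 30.5 m ≈ 32.9 m ✓

D ≈ 250 mm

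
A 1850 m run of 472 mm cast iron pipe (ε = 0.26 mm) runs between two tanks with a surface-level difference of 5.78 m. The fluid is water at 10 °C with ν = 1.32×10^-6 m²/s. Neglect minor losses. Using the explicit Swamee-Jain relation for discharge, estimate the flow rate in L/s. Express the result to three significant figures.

Q ≈ 222 L/s

Swamee-Jain (Type II): Q = -0.965·√(gD⁵h_f/L)·ln[ε/(3.7D) + √(3.17ν²L/(gD³h_f))]
√(gD⁵h_f/L) = √(9.81·0.472⁵·5.78/1850) = 0.02680
ε/(3.7D) = 1.49×10^-4; √(3.17ν²L/(gD³h_f)) = 4.14×10^-5
Q = -0.965·0.02680·ln(1.903×10^-4) = 0.2215 m³/s
Check: V = 1.27 m/s, Re = 4.53×10^5, f = 0.01817, h_f = 5.82 m ≈ 5.78 m ✓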